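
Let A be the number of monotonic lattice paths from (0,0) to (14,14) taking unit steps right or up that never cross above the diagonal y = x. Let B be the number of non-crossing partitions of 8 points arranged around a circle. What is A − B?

Monotone paths in an n×n grid that stay weakly below the diagonal are counted by C_n; here n = 14. So A = C_14 = 2674440.
Non-crossing partitions of an n-element set are counted by C_n; here n = 8. So B = C_8 = 1430.
A − B = 2674440 − 1430 = 2673010.

2673010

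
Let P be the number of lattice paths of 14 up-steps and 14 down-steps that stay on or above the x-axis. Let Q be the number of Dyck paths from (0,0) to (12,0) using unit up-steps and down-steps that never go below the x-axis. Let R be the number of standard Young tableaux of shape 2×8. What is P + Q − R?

2673142

Dyck paths of semilength n (length 2n) are counted by C_n; here n = 14. So P = C_14 = 2674440.
A Dyck path with 6 up-steps and 6 down-steps has semilength 6, so there are C_6 of them. So Q = C_6 = 132.
Standard Young tableaux of shape 2×n are counted by C_n; here n = 8. So R = C_8 = 1430.
P + Q − R = 2674440 + 132 − 1430 = 2673142.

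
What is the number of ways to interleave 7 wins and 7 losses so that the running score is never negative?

429

Reading a vote for the leader as '(' and for the other as ')' turns such a sequence into a balanced string of 7 pairs, so the count is C_7.
C_7 = C(14,7)/8 = 3432/8 = 429.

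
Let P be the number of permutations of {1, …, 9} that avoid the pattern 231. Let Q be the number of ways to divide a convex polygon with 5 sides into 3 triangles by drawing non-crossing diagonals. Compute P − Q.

Permutations of [n] avoiding any single length-3 pattern are counted by C_n; here n = 9. So P = C_9 = 4862.
The number of triangulations of a 5-gon is the Catalan number C_3 (index = sides − 2). So Q = C_3 = 5.
P − Q = 4862 − 5 = 4857.

4857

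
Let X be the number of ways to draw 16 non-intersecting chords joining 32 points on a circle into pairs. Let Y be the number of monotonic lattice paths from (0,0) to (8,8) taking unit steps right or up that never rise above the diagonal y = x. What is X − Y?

35356240

Non-crossing perfect matchings of 2n points on a circle are counted by C_n; with 32 points, n = 16. So X = C_16 = 35357670.
Monotone paths in an n×n grid that stay weakly below the diagonal are counted by C_n; here n = 8. So Y = C_8 = 1430.
X − Y = 35357670 − 1430 = 35356240.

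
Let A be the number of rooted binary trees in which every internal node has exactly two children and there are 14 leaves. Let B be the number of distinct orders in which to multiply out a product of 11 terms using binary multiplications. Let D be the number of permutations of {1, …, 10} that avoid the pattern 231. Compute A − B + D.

742900

Full binary trees with 14 leaves have 14−1 = 13 internal nodes, so there are C_13 of them. So A = C_13 = 742900.
Ways to associate a product of 11 factors correspond to binary trees on 11 leaves, so the count is C_10. So B = C_10 = 16796.
Permutations of [n] avoiding any single length-3 pattern are counted by C_n; here n = 10. So D = C_10 = 16796.
A − B + D = 742900 − 16796 + 16796 = 742900.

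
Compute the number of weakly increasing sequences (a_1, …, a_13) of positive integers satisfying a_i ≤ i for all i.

Weakly increasing sequences with a_i ≤ i biject with Dyck paths of semilength 13, so there are C_13.
C_13 = C(26,13)/14 = 10400600/14 = 742900.

742900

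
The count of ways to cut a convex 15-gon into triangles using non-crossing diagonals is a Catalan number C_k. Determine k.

13

A convex 15-gon is triangulated into 13 triangles, and the number of such triangulations is the Catalan number C_{15−2} = C_13.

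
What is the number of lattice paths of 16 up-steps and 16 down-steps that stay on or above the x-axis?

Paths of 16 up- and 16 down-steps that never dip below the axis are Dyck paths; their count is C_16.
C_16 = C(32,16)/17 = 601080390/17 = 35357670.

35357670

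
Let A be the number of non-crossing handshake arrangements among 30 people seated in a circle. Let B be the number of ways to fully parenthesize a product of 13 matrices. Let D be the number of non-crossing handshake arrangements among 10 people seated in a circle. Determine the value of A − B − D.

9486791

Non-crossing handshake pairings of 2n people are counted by C_n; 30 people gives n = 15. So A = C_15 = 9694845.
Ways to associate a product of 13 factors correspond to binary trees on 13 leaves, so the count is C_12. So B = C_12 = 208012.
Non-crossing handshake pairings of 2n people are counted by C_n; 10 people gives n = 5. So D = C_5 = 42.
A − B − D = 9694845 − 208012 − 42 = 9486791.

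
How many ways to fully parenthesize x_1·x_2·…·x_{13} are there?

208012

Parenthesizations of m factors correspond to full binary trees with m leaves, counted by C_{m−1}; m = 13 gives C_12.
C_12 = C(24,12)/13 = 2704156/13 = 208012.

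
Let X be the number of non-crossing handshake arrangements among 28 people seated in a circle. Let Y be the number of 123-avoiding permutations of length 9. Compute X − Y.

2669578

Non-crossing handshake pairings of 2n people are counted by C_n; 28 people gives n = 14. So X = C_14 = 2674440.
Permutations of [n] avoiding any single length-3 pattern are counted by C_n; here n = 9. So Y = C_9 = 4862.
X − Y = 2674440 − 4862 = 2669578.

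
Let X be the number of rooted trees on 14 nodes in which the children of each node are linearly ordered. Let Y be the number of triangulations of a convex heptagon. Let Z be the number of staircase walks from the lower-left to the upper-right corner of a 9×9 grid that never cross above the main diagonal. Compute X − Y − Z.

Rooted ordered (plane) trees on m nodes have m−1 edges and are counted by C_{m−1}; m = 14 gives C_13. So X = C_13 = 742900.
The number of triangulations of a 7-gon is the Catalan number C_5 (index = sides − 2). So Y = C_5 = 42.
Monotone paths in an n×n grid that stay weakly below the diagonal are counted by C_n; here n = 9. So Z = C_9 = 4862.
X − Y − Z = 742900 − 42 − 4862 = 737996.

737996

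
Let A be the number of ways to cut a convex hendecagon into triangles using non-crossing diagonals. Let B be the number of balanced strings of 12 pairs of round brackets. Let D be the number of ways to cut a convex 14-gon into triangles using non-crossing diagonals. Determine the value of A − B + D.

A convex 11-gon is triangulated into 9 triangles, and the number of such triangulations is the Catalan number C_{11−2} = C_9. So A = C_9 = 4862.
A balanced arrangement of 12 bracket pairs is a Dyck word of semilength 12, so the count is C_12. So B = C_12 = 208012.
The number of triangulations of a 14-gon is the Catalan number C_12 (index = sides − 2). So D = C_12 = 208012.
A − B + D = 4862 − 208012 + 208012 = 4862.

4862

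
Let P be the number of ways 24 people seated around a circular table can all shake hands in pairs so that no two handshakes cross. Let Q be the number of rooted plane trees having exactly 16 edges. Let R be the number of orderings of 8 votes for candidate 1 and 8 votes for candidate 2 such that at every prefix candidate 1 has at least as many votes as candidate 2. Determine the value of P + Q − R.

Non-crossing handshake pairings of 2n people are counted by C_n; 24 people gives n = 12. So P = C_12 = 208012.
A rooted plane tree with 16 edges has 17 nodes, and the count is C_16. So Q = C_16 = 35357670.
Reading a vote for the leader as '(' and for the other as ')' turns such a sequence into a balanced string of 8 pairs, so the count is C_8. So R = C_8 = 1430.
P + Q − R = 208012 + 35357670 − 1430 = 35564252.

35564252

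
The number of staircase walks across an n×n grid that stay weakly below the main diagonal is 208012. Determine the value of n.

Such diagonal-avoiding paths in an n×n grid are counted by C_n. The Catalan number equal to 208012 is C_12.

12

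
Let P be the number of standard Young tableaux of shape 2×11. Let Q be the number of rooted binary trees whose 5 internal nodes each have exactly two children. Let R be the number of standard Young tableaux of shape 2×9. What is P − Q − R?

53882

By the hook-length formula (or a Dyck-path bijection), SYT of shape 2×11 number C_11. So P = C_11 = 58786.
The number of full binary trees on 5 internal nodes is the Catalan number C_5. So Q = C_5 = 42.
Standard Young tableaux of shape 2×n are counted by C_n; here n = 9. So R = C_9 = 4862.
P − Q − R = 58786 − 42 − 4862 = 53882.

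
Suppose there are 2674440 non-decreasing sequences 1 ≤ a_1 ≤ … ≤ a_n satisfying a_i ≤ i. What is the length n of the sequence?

14

Such sub-staircase sequences of length n are counted by C_n, and C_14 = 2674440.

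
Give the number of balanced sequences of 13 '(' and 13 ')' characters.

742900

Balanced strings of n pairs of brackets are counted by C_n; here n = 13.
C_13 = C(26,13)/14 = 10400600/14 = 742900.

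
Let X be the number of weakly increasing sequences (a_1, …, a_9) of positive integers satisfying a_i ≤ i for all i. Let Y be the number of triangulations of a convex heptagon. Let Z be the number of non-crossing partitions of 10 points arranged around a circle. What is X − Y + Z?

21616

Weakly increasing sequences with a_i ≤ i biject with Dyck paths of semilength 9, so there are C_9. So X = C_9 = 4862.
The number of triangulations of a 7-gon is the Catalan number C_5 (index = sides − 2). So Y = C_5 = 42.
The non-crossing partitions of [10] form a lattice of size C_10. So Z = C_10 = 16796.
X − Y + Z = 4862 − 42 + 16796 = 21616.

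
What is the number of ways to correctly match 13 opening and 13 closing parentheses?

With 13 pairs the number of balanced bracket strings is the Catalan number C_13.
C_13 = C(26,13)/14 = 10400600/14 = 742900.

742900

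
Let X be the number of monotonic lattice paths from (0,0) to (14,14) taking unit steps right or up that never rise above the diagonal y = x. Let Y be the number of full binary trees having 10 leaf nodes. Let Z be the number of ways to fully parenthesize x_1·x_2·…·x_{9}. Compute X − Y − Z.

2668148

Monotone paths in an n×n grid that stay weakly below the diagonal are counted by C_n; here n = 14. So X = C_14 = 2674440.
Full binary trees with 10 leaves have 10−1 = 9 internal nodes, so there are C_9 of them. So Y = C_9 = 4862.
Parenthesizations of m factors correspond to full binary trees with m leaves, counted by C_{m−1}; m = 9 gives C_8. So Z = C_8 = 1430.
X − Y − Z = 2674440 − 4862 − 1430 = 2668148.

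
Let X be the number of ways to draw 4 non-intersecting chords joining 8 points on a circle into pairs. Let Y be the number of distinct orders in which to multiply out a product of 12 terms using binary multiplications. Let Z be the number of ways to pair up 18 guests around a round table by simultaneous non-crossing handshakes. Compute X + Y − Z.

Pairing 8 circle points by 4 non-crossing chords gives C_4 matchings. So X = C_4 = 14.
Bracketing 12 factors into binary products is counted by C_{12−1} = C_11. So Y = C_11 = 58786.
With 18 = 2·9 people, non-crossing handshake pairings are non-crossing perfect matchings on a circle, counted by C_9. So Z = C_9 = 4862.
X + Y − Z = 14 + 58786 − 4862 = 53938.

53938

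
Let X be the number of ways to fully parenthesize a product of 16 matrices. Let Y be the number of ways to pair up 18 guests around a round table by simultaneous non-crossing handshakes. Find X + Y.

Parenthesizations of m factors correspond to full binary trees with m leaves, counted by C_{m−1}; m = 16 gives C_15. So X = C_15 = 9694845.
With 18 = 2·9 people, non-crossing handshake pairings are non-crossing perfect matchings on a circle, counted by C_9. So Y = C_9 = 4862.
X + Y = 9694845 + 4862 = 9699707.

9699707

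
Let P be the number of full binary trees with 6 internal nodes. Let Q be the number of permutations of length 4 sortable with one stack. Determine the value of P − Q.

118

The number of full binary trees on 6 internal nodes is the Catalan number C_6. So P = C_6 = 132.
By Knuth's characterisation, the stack-sortable permutations of length 4 are the 231-avoiders, numbering C_4. So Q = C_4 = 14.
P − Q = 132 − 14 = 118.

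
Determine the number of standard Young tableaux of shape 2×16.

35357670

Standard Young tableaux of shape 2×n are counted by C_n; here n = 16.
C_16 = C(32,16)/17 = 601080390/17 = 35357670.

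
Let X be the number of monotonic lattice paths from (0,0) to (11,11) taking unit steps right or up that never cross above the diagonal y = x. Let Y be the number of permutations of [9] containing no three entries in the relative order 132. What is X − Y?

53924

Sub-diagonal monotone paths from (0,0) to (11,11) biject with Dyck paths of semilength 11, giving C_11. So X = C_11 = 58786.
For any fixed pattern of length 3, the pattern-avoiding permutations of [9] number C_9. So Y = C_9 = 4862.
X − Y = 58786 − 4862 = 53924.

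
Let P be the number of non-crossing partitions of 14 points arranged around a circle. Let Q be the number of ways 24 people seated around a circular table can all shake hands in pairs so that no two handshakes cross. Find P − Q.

Non-crossing partitions of an n-element set are counted by C_n; here n = 14. So P = C_14 = 2674440.
Non-crossing handshake pairings of 2n people are counted by C_n; 24 people gives n = 12. So Q = C_12 = 208012.
P − Q = 2674440 − 208012 = 2466428.

2466428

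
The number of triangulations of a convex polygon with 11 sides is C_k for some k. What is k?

Triangulations of a convex m-gon are counted by C_{m−2}; with m = 11 this is C_9.

9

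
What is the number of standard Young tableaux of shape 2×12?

By the hook-length formula (or a Dyck-path bijection), SYT of shape 2×12 number C_12.
C_12 = C(24,12)/13 = 2704156/13 = 208012.

208012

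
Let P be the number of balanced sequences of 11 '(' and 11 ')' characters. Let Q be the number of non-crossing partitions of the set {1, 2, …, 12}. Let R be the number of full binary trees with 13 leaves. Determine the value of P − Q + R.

58786

With 11 pairs the number of balanced bracket strings is the Catalan number C_11. So P = C_11 = 58786.
Non-crossing partitions of an n-element set are counted by C_n; here n = 12. So Q = C_12 = 208012.
A full binary tree with L leaves has L−1 internal nodes and is counted by C_{L−1}; L = 13 gives C_12. So R = C_12 = 208012.
P − Q + R = 58786 − 208012 + 208012 = 58786.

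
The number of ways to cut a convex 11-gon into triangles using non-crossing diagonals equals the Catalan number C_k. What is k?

A convex 11-gon is triangulated into 9 triangles, and the number of such triangulations is the Catalan number C_{11−2} = C_9.

9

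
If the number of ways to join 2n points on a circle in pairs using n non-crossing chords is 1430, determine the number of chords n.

8

Non-crossing pairings of 2n points on a circle are counted by C_n; 1430 = C_8.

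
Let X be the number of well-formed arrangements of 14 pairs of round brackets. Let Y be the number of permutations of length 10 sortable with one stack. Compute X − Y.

Balanced strings of n pairs of brackets are counted by C_n; here n = 14. So X = C_14 = 2674440.
Stack-sortable permutations are exactly the 231-avoiding ones, counted by C_n; here n = 10. So Y = C_10 = 16796.
X − Y = 2674440 − 16796 = 2657644.

2657644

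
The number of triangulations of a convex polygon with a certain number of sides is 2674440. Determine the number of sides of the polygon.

Triangulations of a convex m-gon are counted by C_{m−2}. The Catalan number equal to 2674440 is C_14.
So m − 2 = 14, giving m = 16 sides.

16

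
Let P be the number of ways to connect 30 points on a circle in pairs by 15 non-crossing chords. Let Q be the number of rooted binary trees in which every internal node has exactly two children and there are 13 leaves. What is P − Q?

Pairing 30 circle points by 15 non-crossing chords gives C_15 matchings. So P = C_15 = 9694845.
Full binary trees with 13 leaves have 13−1 = 12 internal nodes, so there are C_12 of them. So Q = C_12 = 208012.
P − Q = 9694845 − 208012 = 9486833.

9486833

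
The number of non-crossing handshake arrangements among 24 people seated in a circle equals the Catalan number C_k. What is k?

12

With 24 = 2·12 people, non-crossing handshake pairings are non-crossing perfect matchings on a circle, counted by C_12.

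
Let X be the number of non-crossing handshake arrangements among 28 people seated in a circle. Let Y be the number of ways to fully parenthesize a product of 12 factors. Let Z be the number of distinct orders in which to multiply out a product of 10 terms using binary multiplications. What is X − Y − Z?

Non-crossing handshake pairings of 2n people are counted by C_n; 28 people gives n = 14. So X = C_14 = 2674440.
Parenthesizations of m factors correspond to full binary trees with m leaves, counted by C_{m−1}; m = 12 gives C_11. So Y = C_11 = 58786.
Bracketing 10 factors into binary products is counted by C_{10−1} = C_9. So Z = C_9 = 4862.
X − Y − Z = 2674440 − 58786 − 4862 = 2610792.

2610792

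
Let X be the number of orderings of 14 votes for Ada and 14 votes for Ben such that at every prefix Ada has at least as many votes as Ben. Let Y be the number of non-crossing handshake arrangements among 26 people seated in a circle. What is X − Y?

Ballot sequences with n votes each where one side never trails are Dyck words, counted by C_n; here n = 14. So X = C_14 = 2674440.
Non-crossing handshake pairings of 2n people are counted by C_n; 26 people gives n = 13. So Y = C_13 = 742900.
X − Y = 2674440 − 742900 = 1931540.

1931540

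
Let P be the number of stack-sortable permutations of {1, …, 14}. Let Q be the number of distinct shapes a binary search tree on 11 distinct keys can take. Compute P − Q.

2615654

Stack-sortable permutations are exactly the 231-avoiding ones, counted by C_n; here n = 14. So P = C_14 = 2674440.
There are C_n binary search tree shapes on n keys; with n = 11 that is C_11. So Q = C_11 = 58786.
P − Q = 2674440 − 58786 = 2615654.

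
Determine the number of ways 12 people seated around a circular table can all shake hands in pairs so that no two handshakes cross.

Non-crossing handshake pairings of 2n people are counted by C_n; 12 people gives n = 6.
C_6 = 132.

132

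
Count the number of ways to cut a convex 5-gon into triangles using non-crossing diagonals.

5

A convex 5-gon is triangulated into 3 triangles, and the number of such triangulations is the Catalan number C_{5−2} = C_3.
C_3 = 5.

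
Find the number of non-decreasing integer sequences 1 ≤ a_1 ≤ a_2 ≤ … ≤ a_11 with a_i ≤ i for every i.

Weakly increasing sequences with a_i ≤ i biject with Dyck paths of semilength 11, so there are C_11.
C_11 = C(22,11)/12 = 705432/12 = 58786.

58786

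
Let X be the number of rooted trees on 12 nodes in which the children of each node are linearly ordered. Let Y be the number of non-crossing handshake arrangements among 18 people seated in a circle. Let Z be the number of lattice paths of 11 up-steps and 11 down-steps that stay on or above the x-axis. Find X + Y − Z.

Rooted ordered (plane) trees on m nodes have m−1 edges and are counted by C_{m−1}; m = 12 gives C_11. So X = C_11 = 58786.
With 18 = 2·9 people, non-crossing handshake pairings are non-crossing perfect matchings on a circle, counted by C_9. So Y = C_9 = 4862.
Paths of 11 up- and 11 down-steps that never dip below the axis are Dyck paths; their count is C_11. So Z = C_11 = 58786.
X + Y − Z = 58786 + 4862 − 58786 = 4862.

4862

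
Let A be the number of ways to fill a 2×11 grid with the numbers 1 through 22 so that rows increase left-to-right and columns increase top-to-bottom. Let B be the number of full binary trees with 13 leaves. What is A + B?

Standard Young tableaux of shape 2×n are counted by C_n; here n = 11. So A = C_11 = 58786.
Full binary trees with 13 leaves have 13−1 = 12 internal nodes, so there are C_12 of them. So B = C_12 = 208012.
A + B = 58786 + 208012 = 266798.

266798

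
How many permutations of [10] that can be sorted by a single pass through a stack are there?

16796

By Knuth's characterisation, the stack-sortable permutations of length 10 are the 231-avoiders, numbering C_10.
C_10 = C(20,10)/11 = 184756/11 = 16796.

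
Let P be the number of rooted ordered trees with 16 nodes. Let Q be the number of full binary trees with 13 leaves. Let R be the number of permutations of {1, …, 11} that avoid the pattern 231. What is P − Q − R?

9428047

A rooted plane tree on 16 nodes has 15 edges, and such trees are counted by C_15. So P = C_15 = 9694845.
A full binary tree with L leaves has L−1 internal nodes and is counted by C_{L−1}; L = 13 gives C_12. So Q = C_12 = 208012.
Permutations of [n] avoiding any single length-3 pattern are counted by C_n; here n = 11. So R = C_11 = 58786.
P − Q − R = 9694845 − 208012 − 58786 = 9428047.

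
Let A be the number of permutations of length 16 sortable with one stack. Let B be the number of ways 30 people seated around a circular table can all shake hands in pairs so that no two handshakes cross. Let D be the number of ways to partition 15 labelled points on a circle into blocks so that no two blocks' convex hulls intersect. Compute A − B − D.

15967980

By Knuth's characterisation, the stack-sortable permutations of length 16 are the 231-avoiders, numbering C_16. So A = C_16 = 35357670.
With 30 = 2·15 people, non-crossing handshake pairings are non-crossing perfect matchings on a circle, counted by C_15. So B = C_15 = 9694845.
The non-crossing partitions of [15] form a lattice of size C_15. So D = C_15 = 9694845.
A − B − D = 35357670 − 9694845 − 9694845 = 15967980.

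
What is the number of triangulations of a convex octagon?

132

A convex 8-gon is triangulated into 6 triangles, and the number of such triangulations is the Catalan number C_{8−2} = C_6.
C_6 = C(12,6)/7 = 924/7 = 132.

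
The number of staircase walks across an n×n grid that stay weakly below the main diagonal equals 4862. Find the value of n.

9

Such diagonal-avoiding paths in an n×n grid are counted by C_n; 4862 = C_9.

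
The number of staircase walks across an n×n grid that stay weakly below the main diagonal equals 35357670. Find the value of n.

Such diagonal-avoiding paths in an n×n grid are counted by C_n; 35357670 = C_16.

16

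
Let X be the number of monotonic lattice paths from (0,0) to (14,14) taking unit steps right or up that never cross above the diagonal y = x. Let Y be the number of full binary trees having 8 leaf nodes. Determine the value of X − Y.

2674011

Monotone paths in an n×n grid that stay weakly below the diagonal are counted by C_n; here n = 14. So X = C_14 = 2674440.
Full binary trees with 8 leaves have 8−1 = 7 internal nodes, so there are C_7 of them. So Y = C_7 = 429.
X − Y = 2674440 − 429 = 2674011.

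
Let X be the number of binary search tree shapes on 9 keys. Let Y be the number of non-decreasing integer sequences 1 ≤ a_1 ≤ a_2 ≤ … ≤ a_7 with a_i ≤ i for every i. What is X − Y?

Binary trees (left/right distinguished) on n nodes are counted by C_n; here n = 9. So X = C_9 = 4862.
Weakly increasing sequences with a_i ≤ i biject with Dyck paths of semilength 7, so there are C_7. So Y = C_7 = 429.
X − Y = 4862 − 429 = 4433.

4433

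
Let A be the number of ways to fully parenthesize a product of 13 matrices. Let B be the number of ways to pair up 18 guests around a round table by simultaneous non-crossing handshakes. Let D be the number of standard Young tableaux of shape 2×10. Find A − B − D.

Ways to associate a product of 13 factors correspond to binary trees on 13 leaves, so the count is C_12. So A = C_12 = 208012.
Non-crossing handshake pairings of 2n people are counted by C_n; 18 people gives n = 9. So B = C_9 = 4862.
Standard Young tableaux of shape 2×n are counted by C_n; here n = 10. So D = C_10 = 16796.
A − B − D = 208012 − 4862 − 16796 = 186354.

186354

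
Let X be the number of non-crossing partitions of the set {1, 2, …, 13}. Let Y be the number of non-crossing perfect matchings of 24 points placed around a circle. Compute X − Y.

The non-crossing partitions of [13] form a lattice of size C_13. So X = C_13 = 742900.
Pairing 24 circle points by 12 non-crossing chords gives C_12 matchings. So Y = C_12 = 208012.
X − Y = 742900 − 208012 = 534888.

534888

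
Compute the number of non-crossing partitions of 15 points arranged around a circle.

The non-crossing partitions of [15] form a lattice of size C_15.
C_15 = C_14 · 2(2·14+1)/(14+2) = 2674440 · 58/16 = 9694845.

9694845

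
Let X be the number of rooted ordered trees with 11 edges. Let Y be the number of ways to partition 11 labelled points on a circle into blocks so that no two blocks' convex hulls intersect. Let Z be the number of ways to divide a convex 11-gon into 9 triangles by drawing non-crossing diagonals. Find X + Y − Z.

A rooted plane tree with 11 edges has 12 nodes, and the count is C_11. So X = C_11 = 58786.
Non-crossing partitions of an n-element set are counted by C_n; here n = 11. So Y = C_11 = 58786.
A convex 11-gon is triangulated into 9 triangles, and the number of such triangulations is the Catalan number C_{11−2} = C_9. So Z = C_9 = 4862.
X + Y − Z = 58786 + 58786 − 4862 = 112710.

112710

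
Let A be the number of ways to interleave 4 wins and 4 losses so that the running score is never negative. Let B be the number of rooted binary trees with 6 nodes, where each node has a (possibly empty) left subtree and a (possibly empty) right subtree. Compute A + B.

146

Ballot sequences with n votes each where one side never trails are Dyck words, counted by C_n; here n = 4. So A = C_4 = 14.
There are C_n binary search tree shapes on n keys; with n = 6 that is C_6. So B = C_6 = 132.
A + B = 14 + 132 = 146.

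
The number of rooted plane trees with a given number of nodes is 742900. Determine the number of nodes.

14

Rooted ordered trees on m nodes are counted by C_{m−1}, and C_13 = 742900.
So the index is 13, and the number of nodes is 13 + 1 = 14.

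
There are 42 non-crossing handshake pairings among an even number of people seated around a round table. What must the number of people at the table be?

Non-crossing handshake pairings of 2n people are counted by C_n; 42 = C_5.
So n = 5, and there are 2n = 10 people.

10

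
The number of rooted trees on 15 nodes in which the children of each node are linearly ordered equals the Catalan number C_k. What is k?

14

Rooted ordered (plane) trees on m nodes have m−1 edges and are counted by C_{m−1}; m = 15 gives C_14.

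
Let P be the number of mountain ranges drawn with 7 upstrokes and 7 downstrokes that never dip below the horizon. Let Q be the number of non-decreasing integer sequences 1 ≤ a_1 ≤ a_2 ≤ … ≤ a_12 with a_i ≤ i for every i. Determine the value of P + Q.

208441

A Dyck path with 7 up-steps and 7 down-steps has semilength 7, so there are C_7 of them. So P = C_7 = 429.
Such sub-staircase sequences of length n are counted by C_n; here n = 12. So Q = C_12 = 208012.
P + Q = 429 + 208012 = 208441.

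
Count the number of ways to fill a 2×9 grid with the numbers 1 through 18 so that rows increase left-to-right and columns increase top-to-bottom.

By the hook-length formula (or a Dyck-path bijection), SYT of shape 2×9 number C_9.
C_9 = C(18,9)/10 = 48620/10 = 4862.

4862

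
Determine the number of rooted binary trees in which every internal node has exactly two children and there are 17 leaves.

35357670

A full binary tree with L leaves has L−1 internal nodes and is counted by C_{L−1}; L = 17 gives C_16.
C_16 = C(32,16)/17 = 601080390/17 = 35357670.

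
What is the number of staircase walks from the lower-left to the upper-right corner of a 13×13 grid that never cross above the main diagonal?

Monotone paths in an n×n grid that stay weakly below the diagonal are counted by C_n; here n = 13.
C_13 = C(26,13)/14 = 10400600/14 = 742900.

742900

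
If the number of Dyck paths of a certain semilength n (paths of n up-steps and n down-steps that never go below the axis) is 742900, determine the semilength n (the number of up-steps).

13

Dyck paths of semilength n are counted by C_n, and C_13 = 742900.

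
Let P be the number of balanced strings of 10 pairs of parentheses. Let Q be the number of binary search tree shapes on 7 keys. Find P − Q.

With 10 pairs the number of balanced bracket strings is the Catalan number C_10. So P = C_10 = 16796.
There are C_n binary search tree shapes on n keys; with n = 7 that is C_7. So Q = C_7 = 429.
P − Q = 16796 − 429 = 16367.

16367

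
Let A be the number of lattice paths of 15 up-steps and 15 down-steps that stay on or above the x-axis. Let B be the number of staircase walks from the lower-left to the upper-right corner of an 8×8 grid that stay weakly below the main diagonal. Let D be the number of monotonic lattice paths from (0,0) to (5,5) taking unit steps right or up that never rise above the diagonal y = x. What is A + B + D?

9696317

Paths of 15 up- and 15 down-steps that never dip below the axis are Dyck paths; their count is C_15. So A = C_15 = 9694845.
Monotone paths in an n×n grid that stay weakly below the diagonal are counted by C_n; here n = 8. So B = C_8 = 1430.
Monotone paths in an n×n grid that stay weakly below the diagonal are counted by C_n; here n = 5. So D = C_5 = 42.
A + B + D = 9694845 + 1430 + 42 = 9696317.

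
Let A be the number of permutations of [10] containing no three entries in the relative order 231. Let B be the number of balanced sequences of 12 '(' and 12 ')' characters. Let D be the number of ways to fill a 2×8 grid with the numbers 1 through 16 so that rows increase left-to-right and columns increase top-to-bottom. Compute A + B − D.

223378

Permutations of [n] avoiding any single length-3 pattern are counted by C_n; here n = 10. So A = C_10 = 16796.
Balanced strings of n pairs of brackets are counted by C_n; here n = 12. So B = C_12 = 208012.
By the hook-length formula (or a Dyck-path bijection), SYT of shape 2×8 number C_8. So D = C_8 = 1430.
A + B − D = 16796 + 208012 − 1430 = 223378.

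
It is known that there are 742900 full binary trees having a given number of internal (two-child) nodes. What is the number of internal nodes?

Full binary trees with n internal nodes are counted by C_n. Since C_13 = 742900, the index is 13.

13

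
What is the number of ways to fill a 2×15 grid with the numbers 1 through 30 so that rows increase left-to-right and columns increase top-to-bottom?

9694845

Standard Young tableaux of shape 2×n are counted by C_n; here n = 15.
C_15 = 9694845.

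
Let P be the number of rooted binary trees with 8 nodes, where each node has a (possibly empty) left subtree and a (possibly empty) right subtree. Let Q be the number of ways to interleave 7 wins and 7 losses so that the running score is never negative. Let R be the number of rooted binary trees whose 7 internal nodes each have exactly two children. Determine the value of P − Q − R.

572

Rooted binary trees with 8 nodes (each child slot possibly empty) number C_8. So P = C_8 = 1430.
Reading a vote for the leader as '(' and for the other as ')' turns such a sequence into a balanced string of 7 pairs, so the count is C_7. So Q = C_7 = 429.
The number of full binary trees on 7 internal nodes is the Catalan number C_7. So R = C_7 = 429.
P − Q − R = 1430 − 429 − 429 = 572.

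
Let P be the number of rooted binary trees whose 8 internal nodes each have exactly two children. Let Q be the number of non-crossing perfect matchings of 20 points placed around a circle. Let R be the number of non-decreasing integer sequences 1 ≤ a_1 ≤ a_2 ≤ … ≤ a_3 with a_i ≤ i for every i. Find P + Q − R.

Full binary trees with n internal nodes are counted by C_n; here n = 8. So P = C_8 = 1430.
Pairing 20 circle points by 10 non-crossing chords gives C_10 matchings. So Q = C_10 = 16796.
Weakly increasing sequences with a_i ≤ i biject with Dyck paths of semilength 3, so there are C_3. So R = C_3 = 5.
P + Q − R = 1430 + 16796 − 5 = 18221.

18221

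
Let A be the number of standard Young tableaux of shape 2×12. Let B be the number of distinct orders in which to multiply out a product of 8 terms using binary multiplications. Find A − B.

207583

By the hook-length formula (or a Dyck-path bijection), SYT of shape 2×12 number C_12. So A = C_12 = 208012.
Bracketing 8 factors into binary products is counted by C_{8−1} = C_7. So B = C_7 = 429.
A − B = 208012 − 429 = 207583.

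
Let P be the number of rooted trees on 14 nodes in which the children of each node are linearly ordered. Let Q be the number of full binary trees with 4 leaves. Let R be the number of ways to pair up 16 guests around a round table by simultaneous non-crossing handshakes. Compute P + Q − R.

Rooted ordered (plane) trees on m nodes have m−1 edges and are counted by C_{m−1}; m = 14 gives C_13. So P = C_13 = 742900.
A full binary tree with L leaves has L−1 internal nodes and is counted by C_{L−1}; L = 4 gives C_3. So Q = C_3 = 5.
With 16 = 2·8 people, non-crossing handshake pairings are non-crossing perfect matchings on a circle, counted by C_8. So R = C_8 = 1430.
P + Q − R = 742900 + 5 − 1430 = 741475.

741475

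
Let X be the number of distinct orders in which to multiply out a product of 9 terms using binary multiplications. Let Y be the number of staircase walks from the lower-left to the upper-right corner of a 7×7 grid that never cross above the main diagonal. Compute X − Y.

Bracketing 9 factors into binary products is counted by C_{9−1} = C_8. So X = C_8 = 1430.
Monotone paths in an n×n grid that stay weakly below the diagonal are counted by C_n; here n = 7. So Y = C_7 = 429.
X − Y = 1430 − 429 = 1001.

1001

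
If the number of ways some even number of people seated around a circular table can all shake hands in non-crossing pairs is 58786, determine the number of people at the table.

22

Non-crossing handshake pairings of 2n people are counted by C_n, and C_11 = 58786.
So n = 11, and there are 2n = 22 people.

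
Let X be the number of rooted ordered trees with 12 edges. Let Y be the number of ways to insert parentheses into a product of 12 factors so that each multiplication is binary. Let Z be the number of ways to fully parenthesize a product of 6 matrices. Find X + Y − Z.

266756

A rooted plane tree with 12 edges has 13 nodes, and the count is C_12. So X = C_12 = 208012.
Bracketing 12 factors into binary products is counted by C_{12−1} = C_11. So Y = C_11 = 58786.
Ways to associate a product of 6 factors correspond to binary trees on 6 leaves, so the count is C_5. So Z = C_5 = 42.
X + Y − Z = 208012 + 58786 − 42 = 266756.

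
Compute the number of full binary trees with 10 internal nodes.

16796

Full binary trees with n internal nodes are counted by C_n; here n = 10.
C_10 = C_9 · 2(2·9+1)/(9+2) = 4862 · 38/11 = 16796.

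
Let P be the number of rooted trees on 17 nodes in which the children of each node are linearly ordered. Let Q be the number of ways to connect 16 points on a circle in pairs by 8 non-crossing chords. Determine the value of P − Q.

A rooted plane tree on 17 nodes has 16 edges, and such trees are counted by C_16. So P = C_16 = 35357670.
Non-crossing perfect matchings of 2n points on a circle are counted by C_n; with 16 points, n = 8. So Q = C_8 = 1430.
P − Q = 35357670 − 1430 = 35356240.

35356240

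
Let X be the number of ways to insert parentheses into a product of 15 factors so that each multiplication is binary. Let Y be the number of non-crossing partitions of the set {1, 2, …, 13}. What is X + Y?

Bracketing 15 factors into binary products is counted by C_{15−1} = C_14. So X = C_14 = 2674440.
The non-crossing partitions of [13] form a lattice of size C_13. So Y = C_13 = 742900.
X + Y = 2674440 + 742900 = 3417340.

3417340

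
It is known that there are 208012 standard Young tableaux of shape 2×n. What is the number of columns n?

Standard Young tableaux of shape 2×n are counted by C_n; 208012 = C_12.

12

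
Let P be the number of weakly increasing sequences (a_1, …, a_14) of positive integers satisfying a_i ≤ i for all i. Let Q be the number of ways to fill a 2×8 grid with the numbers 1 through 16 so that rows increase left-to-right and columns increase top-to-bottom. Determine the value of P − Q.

Such sub-staircase sequences of length n are counted by C_n; here n = 14. So P = C_14 = 2674440.
Standard Young tableaux of shape 2×n are counted by C_n; here n = 8. So Q = C_8 = 1430.
P − Q = 2674440 − 1430 = 2673010.

2673010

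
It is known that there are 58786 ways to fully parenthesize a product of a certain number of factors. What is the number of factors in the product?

12

Parenthesizations of m factors are counted by C_{m−1}; 58786 = C_11.
So the index is 11, and the number of factors is 11 + 1 = 12.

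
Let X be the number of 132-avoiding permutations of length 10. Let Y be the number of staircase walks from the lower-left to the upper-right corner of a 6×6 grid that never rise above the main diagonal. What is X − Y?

16664

Permutations of [n] avoiding any single length-3 pattern are counted by C_n; here n = 10. So X = C_10 = 16796.
Monotone paths in an n×n grid that stay weakly below the diagonal are counted by C_n; here n = 6. So Y = C_6 = 132.
X − Y = 16796 − 132 = 16664.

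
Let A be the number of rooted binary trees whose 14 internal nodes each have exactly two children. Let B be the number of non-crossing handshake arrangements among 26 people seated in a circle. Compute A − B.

The number of full binary trees on 14 internal nodes is the Catalan number C_14. So A = C_14 = 2674440.
Non-crossing handshake pairings of 2n people are counted by C_n; 26 people gives n = 13. So B = C_13 = 742900.
A − B = 2674440 − 742900 = 1931540.

1931540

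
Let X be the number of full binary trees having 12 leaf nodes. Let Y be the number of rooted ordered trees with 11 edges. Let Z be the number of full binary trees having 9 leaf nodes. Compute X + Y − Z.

Full binary trees with 12 leaves have 12−1 = 11 internal nodes, so there are C_11 of them. So X = C_11 = 58786.
A rooted plane tree with 11 edges has 12 nodes, and the count is C_11. So Y = C_11 = 58786.
A full binary tree with L leaves has L−1 internal nodes and is counted by C_{L−1}; L = 9 gives C_8. So Z = C_8 = 1430.
X + Y − Z = 58786 + 58786 − 1430 = 116142.

116142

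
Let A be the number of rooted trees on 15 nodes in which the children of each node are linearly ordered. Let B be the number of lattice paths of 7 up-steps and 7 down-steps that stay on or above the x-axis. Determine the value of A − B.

2674011

A rooted plane tree on 15 nodes has 14 edges, and such trees are counted by C_14. So A = C_14 = 2674440.
A Dyck path with 7 up-steps and 7 down-steps has semilength 7, so there are C_7 of them. So B = C_7 = 429.
A − B = 2674440 − 429 = 2674011.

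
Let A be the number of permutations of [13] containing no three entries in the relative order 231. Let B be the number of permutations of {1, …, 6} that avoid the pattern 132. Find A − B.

742768

Permutations of [n] avoiding any single length-3 pattern are counted by C_n; here n = 13. So A = C_13 = 742900.
For any fixed pattern of length 3, the pattern-avoiding permutations of [6] number C_6. So B = C_6 = 132.
A − B = 742900 − 132 = 742768.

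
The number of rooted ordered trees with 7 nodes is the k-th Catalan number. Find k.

A rooted plane tree on 7 nodes has 6 edges, and such trees are counted by C_6.

6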